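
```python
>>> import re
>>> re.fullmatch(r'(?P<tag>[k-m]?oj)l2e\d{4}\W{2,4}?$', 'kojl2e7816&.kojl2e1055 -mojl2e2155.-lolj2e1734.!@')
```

None

`re.fullmatch` is like wrapping the pattern in `^…$` (in single-line mode).
Here the pattern can't cover the whole string, so the call returns None.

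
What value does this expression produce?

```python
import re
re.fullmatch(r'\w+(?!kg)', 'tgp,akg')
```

None

For `fullmatch`, every character of the input must be accounted for by the pattern.
Here the string isn't matched end-to-end, so the call returns None.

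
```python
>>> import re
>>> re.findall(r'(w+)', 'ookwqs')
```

Because there's exactly one group, `findall` drops the full match and keeps group 1 from the one hit.

['w']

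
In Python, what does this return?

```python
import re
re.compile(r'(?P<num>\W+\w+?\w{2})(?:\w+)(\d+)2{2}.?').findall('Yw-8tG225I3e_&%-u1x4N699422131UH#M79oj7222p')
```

[('&%-u1x', '4'), ('#M79', '2')]

Pattern: one or more of a non-word character, then one or more of a word character (lazy), then exactly 2 of a word character (captured as 'num'); then one or more of a word character (non-capturing group); then one or more of a digit (captured); then exactly 2 of the literal '2', then optionally any character.
Matches: at [13:28] match '&%-u1x4N6994221', groups = ('&%-u1x', '4'); at [32:43] match '#M79oj7222p', groups = ('#M79', '2').
Multiple groups make `findall` return tuples — one 2-tuple for each match.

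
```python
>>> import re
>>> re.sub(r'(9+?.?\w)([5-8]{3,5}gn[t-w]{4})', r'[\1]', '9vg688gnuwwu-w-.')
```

'[9vg]-w-.'

The pattern matches one or more of the literal '9' (lazy), then optionally any character, then a word character (captured); then 3 to 5 of a character in [5-8], then the literal 'gn', then exactly 4 of a character in [t-w] (captured).
Matches: at [0:12] → '9vg688gnuwwu'.
Each match is replaced using the text its own group 1 captured.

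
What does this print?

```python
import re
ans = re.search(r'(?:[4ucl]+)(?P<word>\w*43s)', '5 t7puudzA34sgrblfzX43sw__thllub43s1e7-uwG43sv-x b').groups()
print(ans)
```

('dzA34sgrblfzX43sw__thllub43s',)

Pattern: one or more of one of [4ucl] (non-capturing group); then zero or more of a word character, then the literal '43s' (captured as 'word').
Unlike `match`, `search` isn't anchored — it looks for the pattern anywhere in the string.
The match spans [5:35] → 'uudzA34sgrblfzX43sw__thllub43s'.
Captured: group 1 = 'dzA34sgrblfzX43sw__thllub43s'.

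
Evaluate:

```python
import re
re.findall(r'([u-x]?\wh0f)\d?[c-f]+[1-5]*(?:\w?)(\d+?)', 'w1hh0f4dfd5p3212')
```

[('hh0f', '3')]

The pattern matches optionally a character in [u-x], then a word character, then the literal 'h0f' (captured); then optionally a digit, then one or more of a character in [c-f], then zero or more of a character in [1-5]; then optionally a word character (non-capturing group); then one or more of a digit (lazy) (captured).
Because the quantifier is non-greedy, it stops expanding at the earliest point where the rest of the pattern can succeed.
Matches: at [2:13] match 'hh0f4dfd5p3', groups = ('hh0f', '3').
With 2 capturing groups, `findall` returns a 2-tuple per match.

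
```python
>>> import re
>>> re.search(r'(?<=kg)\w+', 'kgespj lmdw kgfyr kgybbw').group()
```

Lookahead/lookbehind check context without consuming it, so the matched span excludes the asserted characters.
`search` walks the string left to right and returns the first match it finds.
The match spans [2:6] → 'espj'.

'espj'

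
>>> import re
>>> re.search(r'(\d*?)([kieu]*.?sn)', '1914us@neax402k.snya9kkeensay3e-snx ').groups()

('402', 'k.sn')

The match spans [11:18] → '402k.sn'.
Captured: group 1 = '402', group 2 = 'k.sn'.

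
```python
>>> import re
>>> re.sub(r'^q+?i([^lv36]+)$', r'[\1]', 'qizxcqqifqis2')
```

'[zxcqqifqis2]'

Pattern: anchored at the start of the string; then one or more of the literal 'q' (lazy), then the literal 'i'; then one or more of any character except [lv36] (captured); then anchored at the end.
Matches: at [0:13] → 'qizxcqqifqis2'.
The replacement refers to a captured group, so each match is rewritten using its own captured text.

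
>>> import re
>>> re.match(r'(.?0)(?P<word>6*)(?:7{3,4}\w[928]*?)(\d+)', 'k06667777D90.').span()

The pattern matches optionally any character, then a literal '0' (captured); then zero or more of a literal '6' (captured as 'word'); then 3 to 4 of the literal '7', then a word character, then zero or more of one of [928] (lazy) (non-capturing group); then one or more of a digit (captured).
`re.match` won't scan ahead — the pattern has to work from the very first character.
The match spans [0:12] → 'k06667777D90'.
Captured: group 1 = 'k0', group 2 = '666', group 3 = '90'.

(0, 12)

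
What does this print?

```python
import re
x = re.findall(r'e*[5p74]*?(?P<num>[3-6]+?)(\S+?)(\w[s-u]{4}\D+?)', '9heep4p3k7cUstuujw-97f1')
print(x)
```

[('4', 'p3k7c', 'Ustuuj')]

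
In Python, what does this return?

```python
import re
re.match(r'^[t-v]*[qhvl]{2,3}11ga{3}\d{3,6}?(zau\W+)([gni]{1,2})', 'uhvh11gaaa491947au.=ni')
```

Pattern: anchored at the start of the string; then zero or more of a character in [t-v], then 2 to 3 of one of [qhvl]; then the literal '11g', then exactly 3 of a literal 'a', then 3 to 6 of a digit (lazy); then the literal 'zau', then one or more of a non-word character (captured); then 1 to 2 of one of [gni] (captured).
`re.match` won't scan ahead — the pattern has to work from the very first character.
Here position 0 doesn't satisfy it, so the call returns None.

None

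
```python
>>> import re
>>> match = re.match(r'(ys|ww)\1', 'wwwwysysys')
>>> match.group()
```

With `match`, the pattern is implicitly anchored at the beginning.
The match spans [0:4] → 'wwww'.

'wwww'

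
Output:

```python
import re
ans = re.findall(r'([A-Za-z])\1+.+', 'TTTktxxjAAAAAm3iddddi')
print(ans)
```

['T']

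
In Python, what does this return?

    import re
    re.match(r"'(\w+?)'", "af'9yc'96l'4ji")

None

With `match`, the pattern is implicitly anchored at the beginning.
Here the string doesn't start with a match, so the call returns None.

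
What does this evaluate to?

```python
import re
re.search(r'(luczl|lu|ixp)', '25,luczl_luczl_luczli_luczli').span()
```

Branches in `(...|...)` are attempted left-to-right; the first branch that allows the whole pattern to succeed is taken.
`re.search` scans for the first position where the pattern succeeds.
The match spans [3:8] → 'luczl'.
Captured: group 1 = 'luczl'.

(3, 8)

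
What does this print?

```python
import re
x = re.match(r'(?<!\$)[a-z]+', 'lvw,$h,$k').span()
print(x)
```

(0, 3)

Because the assertion is negative and zero-width, positions next to the forbidden text are skipped.
With `match`, the pattern is implicitly anchored at the beginning.
The match spans [0:3] → 'lvw'.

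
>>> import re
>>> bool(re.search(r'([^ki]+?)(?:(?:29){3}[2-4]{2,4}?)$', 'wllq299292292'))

False

Here nothing in the string fits, so the call returns None, and `bool(None)` is False.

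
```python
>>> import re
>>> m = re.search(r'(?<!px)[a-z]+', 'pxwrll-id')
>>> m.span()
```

The negative lookaround is zero-width — it rules out positions where the adjacent text would match, without consuming anything.
`re.search` tries every starting position until one works.
The match spans [0:6] → 'pxwrll'.

(0, 6)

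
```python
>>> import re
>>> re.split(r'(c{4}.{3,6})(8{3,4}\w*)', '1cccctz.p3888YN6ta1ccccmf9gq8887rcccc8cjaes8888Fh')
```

['1', 'cccctz.p3', '888YN6ta1ccccmf9gq8887rcccc8cjaes8888Fh', '']

Pattern: exactly 4 of the literal 'c', then 3 to 6 of any character (captured); then 3 to 4 of the literal '8', then zero or more of a word character (captured).
Because the pattern has a capturing group, `split` also inserts each captured text between the pieces.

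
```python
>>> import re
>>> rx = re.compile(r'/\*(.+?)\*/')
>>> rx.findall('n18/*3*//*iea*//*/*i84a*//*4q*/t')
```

['3', 'iea', '/*i84a', '4q']

`findall` collects group 1 from each match (4 total).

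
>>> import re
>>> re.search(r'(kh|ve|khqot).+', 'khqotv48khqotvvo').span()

(0, 16)

The match spans [0:16] → 'khqotv48khqotvvo'.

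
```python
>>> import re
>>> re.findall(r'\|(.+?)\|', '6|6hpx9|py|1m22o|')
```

['6hpx9', '1m22o']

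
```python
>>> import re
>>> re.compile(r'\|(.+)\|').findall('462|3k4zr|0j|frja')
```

['3k4zr|0j']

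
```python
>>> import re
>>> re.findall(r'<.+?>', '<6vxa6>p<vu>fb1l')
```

['<6vxa6>', '<vu>']

Scanning left to right: at [0:7] → '<6vxa6>'; at [8:12] → '<vu>'.
`findall` yields the raw match text (2 of them) because the pattern has no groups.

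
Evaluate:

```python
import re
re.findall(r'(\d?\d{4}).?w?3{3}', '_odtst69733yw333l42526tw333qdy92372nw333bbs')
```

This matches optionally a digit, then exactly 4 of a digit (captured); then optionally any character, then optionally the literal 'w', then exactly 3 of a literal '3'.
One capturing group, so `findall` returns just the captured substring from each match — 3 in all.

['69733', '42526', '92372']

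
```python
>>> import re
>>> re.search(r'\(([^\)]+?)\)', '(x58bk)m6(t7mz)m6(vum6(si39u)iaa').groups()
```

('x58bk',)

The match spans [0:7] → '(x58bk)'.
Captured: group 1 = 'x58bk'.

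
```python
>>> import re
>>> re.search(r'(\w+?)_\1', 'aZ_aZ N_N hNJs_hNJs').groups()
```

`\1` is not a pattern — it's the concrete string captured by group 1, re-applied verbatim.
`re.search` tries every starting position until one works.
The match spans [0:5] → 'aZ_aZ'.
Captured: group 1 = 'aZ'.

('aZ',)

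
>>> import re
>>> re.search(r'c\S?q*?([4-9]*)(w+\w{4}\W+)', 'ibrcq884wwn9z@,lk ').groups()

('884', 'wwn9z@,')

Pattern: the literal 'c', then optionally a non-whitespace character, then zero or more of the literal 'q' (lazy); then zero or more of a character in [4-9] (captured); then one or more of a literal 'w', then exactly 4 of a word character, then one or more of a non-word character (captured).
Unlike `match`, `search` isn't anchored — it looks for the pattern anywhere in the string.
The match spans [3:15] → 'cq884wwn9z@,'.
Captured: group 1 = '884', group 2 = 'wwn9z@,'.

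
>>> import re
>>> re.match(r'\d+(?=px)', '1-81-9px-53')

None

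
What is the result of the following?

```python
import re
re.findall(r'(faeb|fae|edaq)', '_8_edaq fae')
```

One capturing group, so `findall` returns just the captured substring from each match — 2 in all.

['edaq', 'fae']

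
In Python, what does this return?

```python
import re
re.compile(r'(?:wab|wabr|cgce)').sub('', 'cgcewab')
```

Every occurrence is swapped for ''.

''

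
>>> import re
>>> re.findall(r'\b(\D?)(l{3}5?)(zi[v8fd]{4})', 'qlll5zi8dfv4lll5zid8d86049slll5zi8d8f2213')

[('q', 'lll5', 'zi8dfv')]

Pattern: a word boundary (`\b`, zero-width); then optionally a non-digit (captured); then exactly 3 of the literal 'l', then optionally the literal '5' (captured); then the literal 'zi', then exactly 4 of one of [v8fd] (captured).
Scanning left to right: at [0:11] match 'qlll5zi8dfv', groups = ('q', 'lll5', 'zi8dfv').
Multiple groups make `findall` return tuples — one 3-tuple for the one match.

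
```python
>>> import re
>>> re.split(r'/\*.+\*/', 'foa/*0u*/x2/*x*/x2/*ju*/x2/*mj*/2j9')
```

Splitting on the pattern gives 2 pieces.

['foa', '2j9']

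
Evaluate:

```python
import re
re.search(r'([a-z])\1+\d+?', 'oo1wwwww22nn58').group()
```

`\1` has to match the exact text group 1 already captured.
The match spans [0:3] → 'oo1'.

'oo1'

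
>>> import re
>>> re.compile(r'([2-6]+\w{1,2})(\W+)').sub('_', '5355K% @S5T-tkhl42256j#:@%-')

The pattern matches one or more of a character in [2-6], then 1 to 2 of a word character (captured); then one or more of a non-word character (captured).
Matches: at [0:8] → '5355K% @'; at [9:12] → '5T-'; at [16:27] → '42256j#:@%-'.
Every occurrence is swapped for '_'.

'_S_tkhl_'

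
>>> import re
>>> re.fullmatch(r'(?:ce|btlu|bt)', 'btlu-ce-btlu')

`re.fullmatch` requires the pattern to consume the entire string.
Here the string isn't matched end-to-end, so the call returns None.

None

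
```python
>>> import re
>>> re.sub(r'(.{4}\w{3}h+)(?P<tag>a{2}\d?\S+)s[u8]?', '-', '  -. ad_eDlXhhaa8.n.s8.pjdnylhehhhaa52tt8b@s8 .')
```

'  -. - .'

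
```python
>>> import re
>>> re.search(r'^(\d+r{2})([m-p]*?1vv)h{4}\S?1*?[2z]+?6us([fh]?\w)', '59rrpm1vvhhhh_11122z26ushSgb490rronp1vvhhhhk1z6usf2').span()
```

The pattern matches anchored at the start of the string; then one or more of a digit, then exactly 2 of a literal 'r' (captured); then zero or more of a character in [m-p] (lazy), then the literal '1vv' (captured); then exactly 4 of the literal 'h', then optionally a non-whitespace character; then zero or more of a literal '1' (lazy), then one or more of one of [2z] (lazy), then the literal '6us'; then optionally one of [fh], then a word character (captured).
Unlike `match`, `search` isn't anchored — it looks for the pattern anywhere in the string.
The match spans [0:26] → '59rrpm1vvhhhh_11122z26ushS'.
Captured: group 1 = '59rr', group 2 = 'pm1vv', group 3 = 'hS'.

(0, 26)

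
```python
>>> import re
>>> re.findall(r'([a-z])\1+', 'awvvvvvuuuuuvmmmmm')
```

The backreference `\1` re-matches whatever the first group consumed, character for character.
`findall` collects group 1 from each match (3 total).

['v', 'u', 'm']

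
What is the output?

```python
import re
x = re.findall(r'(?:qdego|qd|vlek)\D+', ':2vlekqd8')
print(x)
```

Matches: at [2:8] → 'vlekqd'.
Since nothing is captured, `findall` lists the 1 matched substring directly.

['vlekqd']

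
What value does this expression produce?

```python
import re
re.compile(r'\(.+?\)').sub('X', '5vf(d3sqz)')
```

Matches: at [3:10] → '(d3sqz)'.
Each match is replaced by 'X'.

'5vfX'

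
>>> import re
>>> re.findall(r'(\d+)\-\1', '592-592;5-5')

`\1` is not a pattern — it's the concrete string captured by group 1, re-applied verbatim.
With a single group, `findall` returns only what that group captured — 2 items.

['592', '5']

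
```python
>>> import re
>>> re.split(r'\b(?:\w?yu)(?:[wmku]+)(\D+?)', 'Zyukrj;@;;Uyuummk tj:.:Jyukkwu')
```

Pattern: a word boundary (`\b`, zero-width); then optionally a word character, then the literal 'yu' (non-capturing group); then one or more of one of [wmku] (non-capturing group); then one or more of a non-digit (lazy) (captured).
Matches to split on: at [0:5] → 'Zyukr'; at [10:18] → 'Uyuummk '; at [23:30] → 'Jyukkwu'.
`re.split` interleaves the captured-group text with the surrounding fragments.

['', 'r', 'j;@;;', ' ', 'tj:.:', 'u', '']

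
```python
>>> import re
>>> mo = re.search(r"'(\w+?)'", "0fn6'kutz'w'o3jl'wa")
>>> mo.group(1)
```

'kutz'

`re.search` scans for the first position where the pattern succeeds.
The match spans [4:10] → "'kutz'".
Captured: group 1 = 'kutz'.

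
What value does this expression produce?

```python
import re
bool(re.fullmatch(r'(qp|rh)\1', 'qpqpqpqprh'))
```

False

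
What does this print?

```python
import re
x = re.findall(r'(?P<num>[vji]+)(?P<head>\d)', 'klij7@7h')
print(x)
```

[('ij', '7')]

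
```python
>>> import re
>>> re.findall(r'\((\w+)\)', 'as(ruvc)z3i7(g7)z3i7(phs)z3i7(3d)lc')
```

Because there's exactly one group, `findall` drops the full match and keeps group 1 from each hit.

['ruvc', 'g7', 'phs', '3d']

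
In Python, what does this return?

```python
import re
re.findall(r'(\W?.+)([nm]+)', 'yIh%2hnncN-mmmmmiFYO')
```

This matches optionally a non-word character, then one or more of any character (captured); then one or more of one of [nm] (captured).
Walking the string: at [0:16] match 'yIh%2hnncN-mmmmm', groups = ('yIh%2hnncN-mmmm', 'm').
2 groups means the one result is a tuple of 2 captured strings — 1 here.

[('yIh%2hnncN-mmmm', 'm')]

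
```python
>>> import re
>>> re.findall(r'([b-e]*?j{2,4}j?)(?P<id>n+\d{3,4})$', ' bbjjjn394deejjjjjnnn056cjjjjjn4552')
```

[('cjjjjj', 'n4552')]

Pattern: zero or more of a character in [b-e] (lazy), then 2 to 4 of the literal 'j', then optionally a literal 'j' (captured); then one or more of a literal 'n', then 3 to 4 of a digit (captured as 'id'); then anchored at the end.
Walking the string: at [24:35] match 'cjjjjjn4552', groups = ('cjjjjj', 'n4552').
Multiple groups make `findall` return tuples — one 2-tuple for the one match.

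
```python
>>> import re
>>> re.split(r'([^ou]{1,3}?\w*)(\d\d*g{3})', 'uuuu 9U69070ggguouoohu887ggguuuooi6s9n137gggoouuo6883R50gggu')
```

['uuuu', ' 9U69070ggguouoohu887ggguuuooi6s9n137gggoouuo6883R5', '0ggg', 'u']

The pattern matches 1 to 3 of any character except [ou] (lazy), then zero or more of a word character (captured); then a digit, then zero or more of a digit, then exactly 3 of a literal 'g' (captured).
`re.split` interleaves the captured-group text with the surrounding fragments.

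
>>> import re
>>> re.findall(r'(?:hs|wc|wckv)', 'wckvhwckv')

['wc', 'wc']

`|` is ordered: at each position the engine commits to the first alternative that works.
Walking the string: at [0:2] → 'wc'; at [5:7] → 'wc'.
Since nothing is captured, `findall` lists the 2 matched substrings directly.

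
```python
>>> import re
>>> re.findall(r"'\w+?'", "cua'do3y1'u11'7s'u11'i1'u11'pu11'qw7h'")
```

["'do3y1'", "'7s'", "'i1'", "'pu11'"]

Since nothing is captured, `findall` lists the 4 matched substrings directly.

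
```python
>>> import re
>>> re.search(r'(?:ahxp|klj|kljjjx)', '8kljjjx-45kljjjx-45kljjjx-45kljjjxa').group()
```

'klj'

The regex engine tests alternatives in the order written; an earlier branch that matches wins even if a later one would match more.
`re.search` scans for the first position where the pattern succeeds.
The match spans [1:4] → 'klj'.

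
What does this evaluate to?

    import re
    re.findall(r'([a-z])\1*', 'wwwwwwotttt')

['w', 'o', 't']

After group 1 captures some text, `\1` only succeeds where that same text appears again.
One capturing group, so `findall` returns just the captured substring from each match — 3 in all.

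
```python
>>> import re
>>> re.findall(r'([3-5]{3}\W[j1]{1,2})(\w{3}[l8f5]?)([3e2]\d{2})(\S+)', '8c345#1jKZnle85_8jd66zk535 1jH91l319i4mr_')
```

[('345#1j', 'KZnl', 'e85', '_8jd66zk535')]

Pattern: exactly 3 of a character in [3-5], then a non-word character, then 1 to 2 of one of [j1] (captured); then exactly 3 of a word character, then optionally one of [l8f5] (captured); then one of [3e2], then exactly 2 of a digit (captured); then one or more of a non-whitespace character (captured).
`findall` packs the 4 group values into a tuple for every match.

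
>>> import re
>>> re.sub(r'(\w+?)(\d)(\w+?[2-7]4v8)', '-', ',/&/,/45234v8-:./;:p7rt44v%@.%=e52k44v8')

',/&/,/--:./;:p7rt44v%@.%=-'

Pattern: one or more of a word character (lazy) (captured); then a digit (captured); then one or more of a word character (lazy), then a character in [2-7], then the literal '4v8' (captured).
`sub` substitutes '-' at each match site.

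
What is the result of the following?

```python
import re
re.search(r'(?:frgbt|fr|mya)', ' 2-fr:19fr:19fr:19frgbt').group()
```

'fr'

`search` walks the string left to right and returns the first match it finds.
The match spans [3:5] → 'fr'.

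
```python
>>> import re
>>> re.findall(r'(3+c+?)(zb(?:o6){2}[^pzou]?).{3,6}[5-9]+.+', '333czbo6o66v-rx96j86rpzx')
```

[('333c', 'zbo6o66')]

This matches one or more of the literal '3', then one or more of the literal 'c' (lazy) (captured); then the literal 'zb', then the literal 'o6' repeated 2 times, then optionally any character except [pzou] (captured); then 3 to 6 of any character, then one or more of a character in [5-9]; then one or more of any character.
Walking the string: at [0:24] match '333czbo6o66v-rx96j86rpzx', groups = ('333c', 'zbo6o66').
2 groups means the one result is a tuple of 2 captured strings — 1 here.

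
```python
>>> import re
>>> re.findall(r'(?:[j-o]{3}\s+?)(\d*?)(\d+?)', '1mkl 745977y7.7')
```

[('', '7')]

Pattern: exactly 3 of a character in [j-o], then one or more of whitespace (lazy) (non-capturing group); then zero or more of a digit (lazy) (captured); then one or more of a digit (lazy) (captured).
A non-greedy quantifier consumes as few characters as it can — just enough that the remainder of the pattern still matches from where it stops; whatever follows it matches normally.
Matches: at [1:6] match 'mkl 7', groups = ('', '7').
With 2 capturing groups, `findall` returns a 2-tuple per match.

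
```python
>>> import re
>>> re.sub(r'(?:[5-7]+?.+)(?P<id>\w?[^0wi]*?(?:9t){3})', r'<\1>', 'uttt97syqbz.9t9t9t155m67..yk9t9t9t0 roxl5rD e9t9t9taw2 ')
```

'uttt9<9t9t9t>aw2 '

The pattern matches one or more of a character in [5-7] (lazy), then one or more of any character (non-capturing group); then optionally a word character, then zero or more of any character except [0wi] (lazy), then the literal '9t' repeated 3 times (captured as 'id').
Matches: at [5:51] → '7syqbz.9t9t9t155m67..yk9t9t9t0 roxl5rD e9t9t9t'.
Each match is replaced using the text its own group 1 captured.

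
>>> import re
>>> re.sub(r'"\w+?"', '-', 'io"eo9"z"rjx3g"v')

'io-z-v'

Matches: at [2:7] → '"eo9"'; at [8:15] → '"rjx3g"'.
`sub` substitutes '-' at each match site.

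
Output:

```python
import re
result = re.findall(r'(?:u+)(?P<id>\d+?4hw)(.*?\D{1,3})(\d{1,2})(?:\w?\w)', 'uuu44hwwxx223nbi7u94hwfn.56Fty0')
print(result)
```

[('44hw', 'wxx', '22'), ('94hw', 'fn.', '56')]

3 groups means each result is a tuple of 3 captured strings — 2 here.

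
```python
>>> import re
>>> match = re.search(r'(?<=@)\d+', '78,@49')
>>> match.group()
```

'49'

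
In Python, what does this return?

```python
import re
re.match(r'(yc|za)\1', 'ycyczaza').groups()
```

`\1` is not a pattern — it's the concrete string captured by group 1, re-applied verbatim.
`re.match` only tries the pattern at the start of the string.
The match spans [0:4] → 'ycyc'.
Captured: group 1 = 'yc'.

('yc',)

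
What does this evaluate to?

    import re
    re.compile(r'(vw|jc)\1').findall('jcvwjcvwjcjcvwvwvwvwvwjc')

['jc', 'vw', 'vw']

`\1` is not a pattern — it's the concrete string captured by group 1, re-applied verbatim.
Walking the string: at [8:12] match 'jcjc', group 1 = 'jc'; at [12:16] match 'vwvw', group 1 = 'vw'; at [16:20] match 'vwvw', group 1 = 'vw'.
One capturing group, so `findall` returns just the captured substring from each match — 3 in all.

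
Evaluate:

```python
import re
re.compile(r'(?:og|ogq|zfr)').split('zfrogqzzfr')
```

Branches in `(...|...)` are attempted left-to-right; the first branch that allows the whole pattern to succeed is taken.
Matches to split on: at [0:3] → 'zfr'; at [3:5] → 'og'; at [7:10] → 'zfr'.
Splitting on the pattern gives 4 pieces.

['', '', 'qz', '']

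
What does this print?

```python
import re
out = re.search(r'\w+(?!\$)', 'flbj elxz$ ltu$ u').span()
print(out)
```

(0, 4)

A negative assertion filters positions out without eating any characters.
The match spans [0:4] → 'flbj'.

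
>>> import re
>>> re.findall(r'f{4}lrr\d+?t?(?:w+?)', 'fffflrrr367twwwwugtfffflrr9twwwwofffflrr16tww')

With the lazy modifier that quantifier settles for the fewest repetitions that let the rest of the pattern succeed (the atoms after it are unaffected and can still be greedy).
With no groups in the pattern, `findall` gives back each whole match — 2 here.

['fffflrr9tw', 'fffflrr16tw']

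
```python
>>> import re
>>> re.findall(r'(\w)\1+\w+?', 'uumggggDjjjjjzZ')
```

['u', 'g', 'j']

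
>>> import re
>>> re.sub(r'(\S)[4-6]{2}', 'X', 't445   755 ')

This matches a non-whitespace character (captured); then exactly 2 of a character in [4-6].
Matches: at [0:3] → 't44'; at [7:10] → '755'.
Every occurrence is swapped for 'X'.

'X5   X '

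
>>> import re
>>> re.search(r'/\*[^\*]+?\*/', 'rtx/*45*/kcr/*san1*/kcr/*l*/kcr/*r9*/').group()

The match spans [3:9] → '/*45*/'.

'/*45*/'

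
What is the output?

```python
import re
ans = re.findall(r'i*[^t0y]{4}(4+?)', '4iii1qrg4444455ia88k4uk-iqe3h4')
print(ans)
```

['4', '4', '4']

This matches zero or more of the literal 'i', then exactly 4 of any character except [t0y]; then one or more of a literal '4' (lazy) (captured).
The `?` after the quantifier makes it lazy — it takes as little as possible before letting the rest of the pattern try.
Scanning left to right: at [1:9] match 'iii1qrg4', group 1 = '4'; at [15:21] match 'ia88k4', group 1 = '4'; at [24:30] match 'iqe3h4', group 1 = '4'.
With a single group, `findall` returns only what that group captured — 3 items.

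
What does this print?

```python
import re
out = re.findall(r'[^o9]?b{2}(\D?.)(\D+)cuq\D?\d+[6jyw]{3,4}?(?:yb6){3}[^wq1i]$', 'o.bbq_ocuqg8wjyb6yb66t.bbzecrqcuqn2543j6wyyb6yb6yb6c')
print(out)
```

This matches optionally any character except [o9], then exactly 2 of a literal 'b'; then optionally a non-digit, then any character (captured); then one or more of a non-digit (captured); then the literal 'cuq', then optionally a non-digit, then one or more of a digit; then 3 to 4 of one of [6jyw] (lazy), then the literal 'yb6' repeated 3 times, then any character except [wq1i]; then anchored at the end.
Matches: at [22:52] match '.bbzecrqcuqn2543j6wyyb6yb6yb6c', groups = ('ze', 'crq').
With 2 capturing groups, `findall` returns a 2-tuple per match.

[('ze', 'crq')]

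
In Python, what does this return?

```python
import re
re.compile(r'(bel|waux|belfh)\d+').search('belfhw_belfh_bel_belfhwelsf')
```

None

`re.search` tries every starting position until one works.
Here the pattern never matches, so the call returns None.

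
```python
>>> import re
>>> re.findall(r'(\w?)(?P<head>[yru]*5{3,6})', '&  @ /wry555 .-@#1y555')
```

[('w', 'ry555'), ('1', 'y555')]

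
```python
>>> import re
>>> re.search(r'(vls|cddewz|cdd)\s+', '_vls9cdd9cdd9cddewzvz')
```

`re.search` tries every starting position until one works.
Here the pattern never matches, so the call returns None.

None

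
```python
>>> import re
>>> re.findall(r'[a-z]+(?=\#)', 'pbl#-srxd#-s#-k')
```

The lookaround is zero-width — it requires the adjacent text to match without consuming it, so the asserted text isn't part of the match.
`findall` yields the raw match text (3 of them) because the pattern has no groups.

['pbl', 'srxd', 's']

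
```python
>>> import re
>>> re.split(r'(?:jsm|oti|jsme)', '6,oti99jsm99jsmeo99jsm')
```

Branches in `(...|...)` are attempted left-to-right; the first branch that allows the whole pattern to succeed is taken.
Matches to split on: at [2:5] → 'oti'; at [7:10] → 'jsm'; at [12:15] → 'jsm'; at [19:22] → 'jsm'.
Splitting on the pattern gives 5 pieces.

['6,', '99', '99', 'eo99', '']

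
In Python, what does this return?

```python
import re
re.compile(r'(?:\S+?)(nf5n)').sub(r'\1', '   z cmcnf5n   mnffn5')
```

This matches one or more of a non-whitespace character (lazy) (non-capturing group); then the literal 'nf', then the literal '5n' (captured).
`\1` in the replacement pulls in group 1's text for each match.

'   z nf5n   mnffn5'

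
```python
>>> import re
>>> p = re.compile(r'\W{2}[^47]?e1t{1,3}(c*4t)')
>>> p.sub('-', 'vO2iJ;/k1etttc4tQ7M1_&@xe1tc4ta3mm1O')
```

'vO2iJ;/k1etttc4tQ7M1_-a3mm1O'

Pattern: exactly 2 of a non-word character; then optionally any character except [47], then the literal 'e1', then 1 to 3 of a literal 't'; then zero or more of the literal 'c', then the literal '4t' (captured).
`sub` substitutes '-' at each match site.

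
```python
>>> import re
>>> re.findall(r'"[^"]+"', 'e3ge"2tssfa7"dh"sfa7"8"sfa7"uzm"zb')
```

`findall` yields the raw match text (3 of them) because the pattern has no groups.

['"2tssfa7"', '"sfa7"', '"sfa7"']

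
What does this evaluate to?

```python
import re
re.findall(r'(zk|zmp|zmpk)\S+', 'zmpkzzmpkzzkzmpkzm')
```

Alternation isn't longest-match — the leftmost alternative that fits at this position is chosen.
Walking the string: at [0:18] match 'zmpkzzmpkzzkzmpkzm', group 1 = 'zmp'.
`findall` collects group 1 from the one match (1 total).

['zmp']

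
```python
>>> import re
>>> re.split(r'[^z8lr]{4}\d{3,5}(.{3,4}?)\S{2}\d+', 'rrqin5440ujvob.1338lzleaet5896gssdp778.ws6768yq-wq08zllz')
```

The group in the pattern means `split` returns the separators' captures alongside the pieces.

['rr', 'ujvo', 'lzl', 'gss', '', 'yq-', 'zllz']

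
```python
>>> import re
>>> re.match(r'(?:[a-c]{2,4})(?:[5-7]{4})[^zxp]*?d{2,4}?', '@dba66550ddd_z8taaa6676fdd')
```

The pattern matches 2 to 4 of a character in [a-c] (non-capturing group); then exactly 4 of a character in [5-7] (non-capturing group); then zero or more of any character except [zxp] (lazy), then 2 to 4 of the literal 'd' (lazy).
`re.match` won't scan ahead — the pattern has to work from the very first character.
Here position 0 doesn't satisfy it, so the call returns None.

None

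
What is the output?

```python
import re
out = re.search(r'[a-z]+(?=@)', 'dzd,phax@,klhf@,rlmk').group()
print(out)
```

The `(?=…)`/`(?<=…)` assertion just peeks at neighbouring text; it doesn't advance the match position.
The match spans [4:8] → 'phax'.

phax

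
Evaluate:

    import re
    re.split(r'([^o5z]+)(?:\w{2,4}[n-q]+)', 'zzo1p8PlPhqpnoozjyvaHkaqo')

['zzo', '1p8PlPhqp', 'z', 'jyvaHk', '']

The pattern matches one or more of any character except [o5z] (captured); then 2 to 4 of a word character, then one or more of a character in [n-q] (non-capturing group).
`re.split` interleaves the captured-group text with the surrounding fragments.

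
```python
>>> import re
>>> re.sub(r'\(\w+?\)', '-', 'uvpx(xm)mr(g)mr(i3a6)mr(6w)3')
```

'uvpx-mr-mr-mr-3'

Matches: at [4:8] → '(xm)'; at [10:13] → '(g)'; at [15:21] → '(i3a6)'; at [23:27] → '(6w)'.
Every occurrence is swapped for '-'.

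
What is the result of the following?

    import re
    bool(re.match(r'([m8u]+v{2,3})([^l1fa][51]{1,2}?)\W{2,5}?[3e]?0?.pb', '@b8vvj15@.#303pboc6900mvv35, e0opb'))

With `match`, the pattern is implicitly anchored at the beginning.
Here the pattern fails at index 0, so the call returns None, and `bool(None)` is False.

False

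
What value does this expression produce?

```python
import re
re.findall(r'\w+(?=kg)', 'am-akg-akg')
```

['a', 'a']

The lookaround is zero-width — it requires the adjacent text to match without consuming it, so the asserted text isn't part of the match.
With no groups in the pattern, `findall` gives back each whole match — 2 here.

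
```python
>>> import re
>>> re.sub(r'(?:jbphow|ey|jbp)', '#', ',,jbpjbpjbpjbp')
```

',,####'

Matches: at [2:5] → 'jbp'; at [5:8] → 'jbp'; at [8:11] → 'jbp'; at [11:14] → 'jbp'.
`sub` substitutes '#' at each match site.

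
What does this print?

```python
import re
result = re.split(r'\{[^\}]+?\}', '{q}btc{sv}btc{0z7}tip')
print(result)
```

`split` removes every match and returns the 4 fragments in between.

['', 'btc', 'btc', 'tip']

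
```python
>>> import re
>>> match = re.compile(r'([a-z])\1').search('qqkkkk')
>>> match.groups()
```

After group 1 captures some text, `\1` only succeeds where that same text appears again.
`re.search` scans for the first position where the pattern succeeds.
The match spans [0:2] → 'qq'.
Captured: group 1 = 'q'.

('q',)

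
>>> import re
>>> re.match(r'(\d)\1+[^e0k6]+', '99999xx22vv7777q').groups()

('9',)

`\1` is not a pattern — it's the concrete string captured by group 1, re-applied verbatim.
`re.match` only tries the pattern at the start of the string.
The match spans [0:16] → '99999xx22vv7777q'.
Captured: group 1 = '9'.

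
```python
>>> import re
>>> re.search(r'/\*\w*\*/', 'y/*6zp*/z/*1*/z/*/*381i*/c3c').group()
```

'/*6zp*/'

The match spans [1:8] → '/*6zp*/'.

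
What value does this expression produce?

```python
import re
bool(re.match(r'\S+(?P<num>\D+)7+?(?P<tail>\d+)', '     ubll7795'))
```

With `match`, the pattern is implicitly anchored at the beginning.
Here the pattern fails at index 0, so the call returns None, and `bool(None)` is False.

False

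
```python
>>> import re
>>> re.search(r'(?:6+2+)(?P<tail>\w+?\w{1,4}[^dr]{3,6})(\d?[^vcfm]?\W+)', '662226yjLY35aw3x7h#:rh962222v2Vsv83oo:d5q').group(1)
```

'6yjLY35aw3x'

The match spans [0:20] → '662226yjLY35aw3x7h#:'.
Captured: group 1 = '6yjLY35aw3x', group 2 = '7h#:'.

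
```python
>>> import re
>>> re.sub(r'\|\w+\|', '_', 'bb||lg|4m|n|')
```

`sub` substitutes '_' at each match site.

'bb|_4m_'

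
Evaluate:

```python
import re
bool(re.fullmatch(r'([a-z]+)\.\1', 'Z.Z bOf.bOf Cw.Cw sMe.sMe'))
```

`re.fullmatch` is like wrapping the pattern in `^…$` (in single-line mode).
Here the pattern can't cover the whole string, so the call returns None, and `bool(None)` is False.

False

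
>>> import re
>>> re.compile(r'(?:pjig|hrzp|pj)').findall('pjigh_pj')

['pjig', 'pj']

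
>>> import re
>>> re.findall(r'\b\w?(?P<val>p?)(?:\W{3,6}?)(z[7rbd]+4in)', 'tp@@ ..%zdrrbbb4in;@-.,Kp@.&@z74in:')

[('p', 'zdrrbbb4in'), ('p', 'z74in')]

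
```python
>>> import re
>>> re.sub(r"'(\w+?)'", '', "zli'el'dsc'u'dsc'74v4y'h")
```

'zlidscdsch'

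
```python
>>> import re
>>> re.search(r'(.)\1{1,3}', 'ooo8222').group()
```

'ooo'

The backreference `\1` re-matches whatever the first group consumed, character for character.
The match spans [0:3] → 'ooo'.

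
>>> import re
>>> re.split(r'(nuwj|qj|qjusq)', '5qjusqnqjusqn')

The regex engine tests alternatives in the order written; an earlier branch that matches wins even if a later one would match more.
Matches to split on: at [1:3] → 'qj'; at [7:9] → 'qj'.
With a capturing group present, the delimiter's captured portion is kept in the result list.

['5', 'qj', 'usqn', 'qj', 'usqn']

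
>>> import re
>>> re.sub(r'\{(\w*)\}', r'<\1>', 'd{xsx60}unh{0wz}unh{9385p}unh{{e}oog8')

Matches: at [1:8] → '{xsx60}'; at [11:16] → '{0wz}'; at [19:26] → '{9385p}'; at [30:33] → '{e}'.
Each match is replaced using the text its own group 1 captured.

'd<xsx60>unh<0wz>unh<9385p>unh{<e>oog8'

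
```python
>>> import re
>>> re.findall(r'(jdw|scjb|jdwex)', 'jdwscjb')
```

Scanning left to right: at [0:3] match 'jdw', group 1 = 'jdw'; at [3:7] match 'scjb', group 1 = 'scjb'.
With a single group, `findall` returns only what that group captured — 2 items.

['jdw', 'scjb']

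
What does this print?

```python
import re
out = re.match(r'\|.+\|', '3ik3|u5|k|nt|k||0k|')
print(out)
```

None

`match` is anchored at position 0; if the pattern doesn't fit there, it returns None.
Here the pattern fails at index 0, so the call returns None.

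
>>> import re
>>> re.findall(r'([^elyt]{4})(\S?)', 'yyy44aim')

[('44ai', 'm')]

Pattern: exactly 4 of any character except [elyt] (captured); then optionally a non-whitespace character (captured).
Matches: at [3:8] match '44aim', groups = ('44ai', 'm').
2 groups means the one result is a tuple of 2 captured strings — 1 here.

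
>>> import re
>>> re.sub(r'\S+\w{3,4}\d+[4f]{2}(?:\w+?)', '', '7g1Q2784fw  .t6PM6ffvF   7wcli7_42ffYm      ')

'  F   m      '

Lazy quantifiers expand one character at a time until the remainder of the pattern can match.
Every occurrence is swapped for ''.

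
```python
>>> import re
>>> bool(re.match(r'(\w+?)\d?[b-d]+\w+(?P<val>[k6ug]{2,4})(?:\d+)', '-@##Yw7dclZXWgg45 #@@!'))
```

False

`match` is anchored at position 0; if the pattern doesn't fit there, it returns None.
Here position 0 doesn't satisfy it, so the call returns None, and `bool(None)` is False.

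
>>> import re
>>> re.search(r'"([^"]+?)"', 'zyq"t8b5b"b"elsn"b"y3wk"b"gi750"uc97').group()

`re.search` scans for the first position where the pattern succeeds.
The match spans [3:10] → '"t8b5b"'.
Captured: group 1 = 't8b5b'.

'"t8b5b"'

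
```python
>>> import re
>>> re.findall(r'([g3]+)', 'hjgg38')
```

The pattern matches one or more of one of [g3] (captured).
`findall` collects group 1 from the one match (1 total).

['gg3']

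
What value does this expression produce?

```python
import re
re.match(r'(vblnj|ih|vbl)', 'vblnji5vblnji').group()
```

'vblnj'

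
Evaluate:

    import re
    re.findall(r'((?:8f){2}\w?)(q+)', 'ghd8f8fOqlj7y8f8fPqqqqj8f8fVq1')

[('8f8fO', 'q'), ('8f8fP', 'qqqq'), ('8f8fV', 'q')]

The pattern matches the literal '8f' repeated 2 times, then optionally a word character (captured); then one or more of a literal 'q' (captured).
Matches: at [3:9] match '8f8fOq', groups = ('8f8fO', 'q'); at [13:22] match '8f8fPqqqq', groups = ('8f8fP', 'qqqq'); at [23:29] match '8f8fVq', groups = ('8f8fV', 'q').
Multiple groups make `findall` return tuples — one 2-tuple for each match.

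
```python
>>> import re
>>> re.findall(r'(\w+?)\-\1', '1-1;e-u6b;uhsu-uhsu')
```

['1', 'uhsu']

A backreference is literal: `\1` must see the identical characters the first group matched.
Walking the string: at [0:3] match '1-1', group 1 = '1'; at [10:19] match 'uhsu-uhsu', group 1 = 'uhsu'.
`findall` collects group 1 from each match (2 total).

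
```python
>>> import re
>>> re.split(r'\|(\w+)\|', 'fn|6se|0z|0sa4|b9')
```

['fn', '6se', '0z', '0sa4', 'b9']

Matches to split on: at [2:7] → '|6se|'; at [9:15] → '|0sa4|'.
The group in the pattern means `split` returns the separators' captures alongside the pieces.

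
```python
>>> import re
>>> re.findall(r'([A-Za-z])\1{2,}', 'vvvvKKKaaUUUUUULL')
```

`\1` has to match the exact text group 1 already captured.
Scanning left to right: at [0:4] match 'vvvv', group 1 = 'v'; at [4:7] match 'KKK', group 1 = 'K'; at [9:15] match 'UUUUUU', group 1 = 'U'.
Because there's exactly one group, `findall` drops the full match and keeps group 1 from each hit.

['v', 'K', 'U']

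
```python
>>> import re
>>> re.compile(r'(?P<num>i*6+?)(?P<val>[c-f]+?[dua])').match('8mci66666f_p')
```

None

This matches zero or more of a literal 'i', then one or more of a literal '6' (lazy) (captured as 'num'); then one or more of a character in [c-f] (lazy), then one of [dua] (captured as 'val').
With `match`, the pattern is implicitly anchored at the beginning.
Here the string doesn't start with a match, so the call returns None.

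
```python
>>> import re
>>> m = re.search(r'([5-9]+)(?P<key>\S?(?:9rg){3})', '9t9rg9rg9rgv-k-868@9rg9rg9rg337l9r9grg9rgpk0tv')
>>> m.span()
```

(0, 11)

This matches one or more of a character in [5-9] (captured); then optionally a non-whitespace character, then the literal '9rg' repeated 3 times (captured as 'key').
`re.search` tries every starting position until one works.
The match spans [0:11] → '9t9rg9rg9rg'.
Captured: group 1 = '9', group 2 = 't9rg9rg9rg'.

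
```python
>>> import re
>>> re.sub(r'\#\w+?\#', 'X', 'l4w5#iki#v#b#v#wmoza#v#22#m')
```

'l4w5XvXvXvXm'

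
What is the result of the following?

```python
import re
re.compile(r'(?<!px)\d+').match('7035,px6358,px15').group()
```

'7035'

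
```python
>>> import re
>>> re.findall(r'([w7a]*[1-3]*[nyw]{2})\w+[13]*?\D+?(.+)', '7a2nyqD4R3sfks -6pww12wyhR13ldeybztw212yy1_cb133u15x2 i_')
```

`findall` packs the 2 group values into a tuple for every match.

[('7a2ny', '-6pww12wyhR13ldeybztw212yy1_cb133u15x2 i_')]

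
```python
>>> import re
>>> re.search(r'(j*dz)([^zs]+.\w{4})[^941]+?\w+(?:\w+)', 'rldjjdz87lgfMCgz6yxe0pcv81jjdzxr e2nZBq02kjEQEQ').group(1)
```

Pattern: zero or more of a literal 'j', then the literal 'dz' (captured); then one or more of any character except [zs], then any character, then exactly 4 of a word character (captured); then one or more of any character except [941] (lazy); then one or more of a word character; then one or more of a word character (non-capturing group).
`search` walks the string left to right and returns the first match it finds.
The match spans [3:32] → 'jjdz87lgfMCgz6yxe0pcv81jjdzxr'.
Captured: group 1 = 'jjdz', group 2 = '87lgfMCgz6yxe'.

'jjdz'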